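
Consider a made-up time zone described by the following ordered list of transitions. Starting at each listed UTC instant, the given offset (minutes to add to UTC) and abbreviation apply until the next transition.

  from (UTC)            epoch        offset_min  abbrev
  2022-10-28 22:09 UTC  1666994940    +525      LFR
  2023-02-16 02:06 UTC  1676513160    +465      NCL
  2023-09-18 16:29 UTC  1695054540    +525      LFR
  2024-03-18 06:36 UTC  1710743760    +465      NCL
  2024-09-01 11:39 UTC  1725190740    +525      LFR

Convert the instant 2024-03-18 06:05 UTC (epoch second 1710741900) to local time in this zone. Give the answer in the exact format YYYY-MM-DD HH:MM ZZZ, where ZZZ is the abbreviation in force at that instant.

2024-03-18 14:50 LFR

Query: 2024-03-18 06:05 UTC
Rule 3/5 (LFR, +08:45): 2023-09-18 16:29 UTC ≤ query < 2024-03-18 06:36 UTC
6·60 + 5 + 525 = 890 min
890 = 0·1440 + 890; 890 = 14·60 + 50 → 14:50, same day
→ 2024-03-18 14:50 LFR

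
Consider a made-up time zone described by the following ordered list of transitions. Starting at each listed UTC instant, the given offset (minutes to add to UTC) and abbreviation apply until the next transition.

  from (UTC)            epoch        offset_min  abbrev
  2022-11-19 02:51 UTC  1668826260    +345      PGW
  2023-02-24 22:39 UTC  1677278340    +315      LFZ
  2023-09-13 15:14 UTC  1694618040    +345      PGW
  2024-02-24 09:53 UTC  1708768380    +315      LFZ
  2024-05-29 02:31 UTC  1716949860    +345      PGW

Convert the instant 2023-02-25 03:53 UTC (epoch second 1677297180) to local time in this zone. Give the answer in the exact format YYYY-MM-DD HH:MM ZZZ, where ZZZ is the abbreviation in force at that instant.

2023-02-25 09:08 LFZ

Query: 2023-02-25 03:53 UTC
Rule 2/5 (LFZ, +05:15): 2023-02-24 22:39 UTC ≤ query < 2023-09-13 15:14 UTC
3·60 + 53 + 315 = 548 min
548 = 0·1440 + 548; 548 = 9·60 + 8 → 09:08, same day
→ 2023-02-25 09:08 LFZ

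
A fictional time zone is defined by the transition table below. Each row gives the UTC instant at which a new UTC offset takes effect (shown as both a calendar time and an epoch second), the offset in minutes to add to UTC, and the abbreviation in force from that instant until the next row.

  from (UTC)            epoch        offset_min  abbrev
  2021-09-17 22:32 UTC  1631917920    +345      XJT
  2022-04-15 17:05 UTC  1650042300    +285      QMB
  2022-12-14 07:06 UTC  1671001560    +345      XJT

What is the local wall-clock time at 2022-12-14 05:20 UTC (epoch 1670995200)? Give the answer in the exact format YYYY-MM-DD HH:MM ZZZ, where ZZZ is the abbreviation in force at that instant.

Query: 2022-12-14 05:20 UTC
Rule 2/3 (QMB, +04:45): 2022-04-15 17:05 UTC ≤ query < 2022-12-14 07:06 UTC
5·60 + 20 + 285 = 605 min
605 = 0·1440 + 605; 605 = 10·60 + 5 → 10:05, same day
→ 2022-12-14 10:05 QMB

2022-12-14 10:05 QMB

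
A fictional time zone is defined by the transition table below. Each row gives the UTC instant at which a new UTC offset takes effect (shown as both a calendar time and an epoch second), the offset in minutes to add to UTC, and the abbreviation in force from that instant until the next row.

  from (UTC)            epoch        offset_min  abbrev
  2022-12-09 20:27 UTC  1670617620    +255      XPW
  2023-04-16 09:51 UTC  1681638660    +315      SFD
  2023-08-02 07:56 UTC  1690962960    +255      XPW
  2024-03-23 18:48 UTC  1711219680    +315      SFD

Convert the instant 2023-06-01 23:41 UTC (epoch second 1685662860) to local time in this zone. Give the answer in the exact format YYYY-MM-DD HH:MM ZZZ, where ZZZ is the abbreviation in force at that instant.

2023-06-02 04:56 SFD

Query: 2023-06-01 23:41 UTC
Rule 2/4 (SFD, +05:15): 2023-04-16 09:51 UTC ≤ query < 2023-08-02 07:56 UTC
23·60 + 41 + 315 = 1736 min
1736 = 1·1440 + 296; 296 = 4·60 + 56 → 04:56, 2023-06-01 + 1 day = 2023-06-02
→ 2023-06-02 04:56 SFD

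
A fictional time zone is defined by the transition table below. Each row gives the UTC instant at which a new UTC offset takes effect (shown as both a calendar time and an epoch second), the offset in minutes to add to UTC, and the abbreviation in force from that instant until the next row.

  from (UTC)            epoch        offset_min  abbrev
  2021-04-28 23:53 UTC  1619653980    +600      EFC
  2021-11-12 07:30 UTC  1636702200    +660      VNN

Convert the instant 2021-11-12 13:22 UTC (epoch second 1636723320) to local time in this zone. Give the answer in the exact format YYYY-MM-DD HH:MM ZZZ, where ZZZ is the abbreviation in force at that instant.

2021-11-13 00:22 VNN

Query: 2021-11-12 13:22 UTC
Rule 2/2 (VNN, +11:00): 2021-11-12 07:30 UTC ≤ query < +∞
13·60 + 22 + 660 = 1462 min
1462 = 1·1440 + 22; 22 = 0·60 + 22 → 00:22, 2021-11-12 + 1 day = 2021-11-13
→ 2021-11-13 00:22 VNN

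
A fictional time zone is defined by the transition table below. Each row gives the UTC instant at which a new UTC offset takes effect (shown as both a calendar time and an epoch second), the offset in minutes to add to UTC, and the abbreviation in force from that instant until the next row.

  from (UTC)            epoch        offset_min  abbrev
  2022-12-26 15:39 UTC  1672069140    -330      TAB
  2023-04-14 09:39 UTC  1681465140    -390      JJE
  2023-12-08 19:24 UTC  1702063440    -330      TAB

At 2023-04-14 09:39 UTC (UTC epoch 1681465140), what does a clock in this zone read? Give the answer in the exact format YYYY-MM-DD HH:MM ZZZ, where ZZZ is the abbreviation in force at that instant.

Query: 2023-04-14 09:39 UTC
Rule 2/3 (JJE, -06:30): 2023-04-14 09:39 UTC ≤ query < 2023-12-08 19:24 UTC
9·60 + 39 - 390 = 189 min
189 = 0·1440 + 189; 189 = 3·60 + 9 → 03:09, same day
→ 2023-04-14 03:09 JJE

2023-04-14 03:09 JJE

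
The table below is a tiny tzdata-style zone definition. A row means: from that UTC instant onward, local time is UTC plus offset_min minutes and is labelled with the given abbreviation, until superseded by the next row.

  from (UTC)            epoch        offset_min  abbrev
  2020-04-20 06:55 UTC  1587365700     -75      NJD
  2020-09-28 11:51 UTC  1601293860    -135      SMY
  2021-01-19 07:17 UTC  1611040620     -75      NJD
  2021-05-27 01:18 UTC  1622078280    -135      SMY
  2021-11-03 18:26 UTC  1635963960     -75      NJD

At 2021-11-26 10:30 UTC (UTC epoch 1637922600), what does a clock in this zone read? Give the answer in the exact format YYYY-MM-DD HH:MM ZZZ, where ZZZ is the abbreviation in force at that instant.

Query: 2021-11-26 10:30 UTC
Rule 5/5 (NJD, -01:15): 2021-11-03 18:26 UTC ≤ query < +∞
10·60 + 30 - 75 = 555 min
555 = 0·1440 + 555; 555 = 9·60 + 15 → 09:15, same day
→ 2021-11-26 09:15 NJD

2021-11-26 09:15 NJD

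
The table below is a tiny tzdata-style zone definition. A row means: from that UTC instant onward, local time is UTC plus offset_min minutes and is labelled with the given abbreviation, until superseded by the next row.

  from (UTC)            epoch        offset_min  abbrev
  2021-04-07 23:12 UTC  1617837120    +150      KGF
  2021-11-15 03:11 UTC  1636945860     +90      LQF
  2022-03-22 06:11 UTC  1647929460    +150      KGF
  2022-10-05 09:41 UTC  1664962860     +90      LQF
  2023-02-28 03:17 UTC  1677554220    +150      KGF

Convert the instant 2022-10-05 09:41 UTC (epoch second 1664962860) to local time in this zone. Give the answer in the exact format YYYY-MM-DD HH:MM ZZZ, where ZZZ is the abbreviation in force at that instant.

2022-10-05 11:11 LQF

Query: 2022-10-05 09:41 UTC
Rule 4/5 (LQF, +01:30): 2022-10-05 09:41 UTC ≤ query < 2023-02-28 03:17 UTC
9·60 + 41 + 90 = 671 min
671 = 0·1440 + 671; 671 = 11·60 + 11 → 11:11, same day
→ 2022-10-05 11:11 LQF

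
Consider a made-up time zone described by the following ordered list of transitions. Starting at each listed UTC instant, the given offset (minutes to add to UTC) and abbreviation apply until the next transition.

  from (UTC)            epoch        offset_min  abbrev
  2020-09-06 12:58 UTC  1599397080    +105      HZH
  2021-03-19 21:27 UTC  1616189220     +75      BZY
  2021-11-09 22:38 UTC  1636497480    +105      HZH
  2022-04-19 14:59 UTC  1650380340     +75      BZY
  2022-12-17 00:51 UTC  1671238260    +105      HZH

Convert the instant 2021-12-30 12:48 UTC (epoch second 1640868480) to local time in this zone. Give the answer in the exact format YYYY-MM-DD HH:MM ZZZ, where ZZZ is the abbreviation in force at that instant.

2021-12-30 14:33 HZH

Query: 2021-12-30 12:48 UTC
Rule 3/5 (HZH, +01:45): 2021-11-09 22:38 UTC ≤ query < 2022-04-19 14:59 UTC
12·60 + 48 + 105 = 873 min
873 = 0·1440 + 873; 873 = 14·60 + 33 → 14:33, same day
→ 2021-12-30 14:33 HZH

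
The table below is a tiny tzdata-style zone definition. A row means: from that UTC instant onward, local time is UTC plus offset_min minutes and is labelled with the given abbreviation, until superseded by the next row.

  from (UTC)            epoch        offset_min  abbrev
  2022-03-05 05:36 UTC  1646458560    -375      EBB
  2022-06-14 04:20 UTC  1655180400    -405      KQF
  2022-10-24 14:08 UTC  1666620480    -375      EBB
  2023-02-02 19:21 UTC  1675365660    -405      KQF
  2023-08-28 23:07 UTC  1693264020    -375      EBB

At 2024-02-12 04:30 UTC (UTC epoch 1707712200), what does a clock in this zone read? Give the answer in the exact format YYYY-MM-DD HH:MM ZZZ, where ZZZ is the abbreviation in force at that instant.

2024-02-11 22:15 EBB

Query: 2024-02-12 04:30 UTC
Rule 5/5 (EBB, -06:15): 2023-08-28 23:07 UTC ≤ query < +∞
4·60 + 30 - 375 = -105 min
-105 = -1·1440 + 1335; 1335 = 22·60 + 15 → 22:15, 2024-02-12 - 1 day = 2024-02-11
→ 2024-02-11 22:15 EBB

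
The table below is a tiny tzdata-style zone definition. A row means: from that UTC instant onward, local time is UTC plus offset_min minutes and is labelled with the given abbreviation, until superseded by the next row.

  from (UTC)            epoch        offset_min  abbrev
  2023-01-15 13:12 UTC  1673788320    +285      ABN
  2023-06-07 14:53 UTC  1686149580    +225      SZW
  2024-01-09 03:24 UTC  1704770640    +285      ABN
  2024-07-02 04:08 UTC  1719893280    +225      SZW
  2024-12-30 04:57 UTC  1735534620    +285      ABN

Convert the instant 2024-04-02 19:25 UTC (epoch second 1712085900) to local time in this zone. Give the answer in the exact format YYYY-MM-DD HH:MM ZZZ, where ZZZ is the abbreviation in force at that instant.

Query: 2024-04-02 19:25 UTC
Rule 3/5 (ABN, +04:45): 2024-01-09 03:24 UTC ≤ query < 2024-07-02 04:08 UTC
19·60 + 25 + 285 = 1450 min
1450 = 1·1440 + 10; 10 = 0·60 + 10 → 00:10, 2024-04-02 + 1 day = 2024-04-03
→ 2024-04-03 00:10 ABN

2024-04-03 00:10 ABN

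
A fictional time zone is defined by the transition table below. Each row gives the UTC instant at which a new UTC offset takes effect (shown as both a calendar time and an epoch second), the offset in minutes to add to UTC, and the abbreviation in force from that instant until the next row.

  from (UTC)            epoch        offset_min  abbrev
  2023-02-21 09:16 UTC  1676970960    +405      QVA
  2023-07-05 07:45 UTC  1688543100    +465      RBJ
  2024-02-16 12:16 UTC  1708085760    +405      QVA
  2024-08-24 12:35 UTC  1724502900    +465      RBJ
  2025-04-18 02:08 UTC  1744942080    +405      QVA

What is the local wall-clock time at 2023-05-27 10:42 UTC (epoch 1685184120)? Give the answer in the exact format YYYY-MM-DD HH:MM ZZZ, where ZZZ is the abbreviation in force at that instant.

Query: 2023-05-27 10:42 UTC
Rule 1/5 (QVA, +06:45): 2023-02-21 09:16 UTC ≤ query < 2023-07-05 07:45 UTC
10·60 + 42 + 405 = 1047 min
1047 = 0·1440 + 1047; 1047 = 17·60 + 27 → 17:27, same day
→ 2023-05-27 17:27 QVA

2023-05-27 17:27 QVA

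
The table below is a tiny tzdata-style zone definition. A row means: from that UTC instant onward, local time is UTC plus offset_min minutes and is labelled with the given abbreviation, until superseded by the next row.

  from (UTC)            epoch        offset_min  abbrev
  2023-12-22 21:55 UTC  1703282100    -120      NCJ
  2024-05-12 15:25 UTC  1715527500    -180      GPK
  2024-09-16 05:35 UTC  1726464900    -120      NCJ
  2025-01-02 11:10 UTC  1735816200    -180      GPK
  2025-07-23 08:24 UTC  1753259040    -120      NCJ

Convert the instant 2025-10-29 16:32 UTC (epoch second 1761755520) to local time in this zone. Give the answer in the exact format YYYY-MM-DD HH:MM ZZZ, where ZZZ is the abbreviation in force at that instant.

Query: 2025-10-29 16:32 UTC
Rule 5/5 (NCJ, -02:00): 2025-07-23 08:24 UTC ≤ query < +∞
16·60 + 32 - 120 = 872 min
872 = 0·1440 + 872; 872 = 14·60 + 32 → 14:32, same day
→ 2025-10-29 14:32 NCJ

2025-10-29 14:32 NCJ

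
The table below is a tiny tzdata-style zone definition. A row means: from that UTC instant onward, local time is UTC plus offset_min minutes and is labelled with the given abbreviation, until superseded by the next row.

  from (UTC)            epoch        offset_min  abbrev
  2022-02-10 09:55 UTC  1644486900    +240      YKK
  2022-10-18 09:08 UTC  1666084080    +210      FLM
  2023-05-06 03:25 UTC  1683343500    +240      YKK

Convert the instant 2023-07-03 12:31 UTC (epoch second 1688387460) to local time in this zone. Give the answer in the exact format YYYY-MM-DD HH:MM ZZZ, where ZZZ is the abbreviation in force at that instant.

Query: 2023-07-03 12:31 UTC
Rule 3/3 (YKK, +04:00): 2023-05-06 03:25 UTC ≤ query < +∞
12·60 + 31 + 240 = 991 min
991 = 0·1440 + 991; 991 = 16·60 + 31 → 16:31, same day
→ 2023-07-03 16:31 YKK

2023-07-03 16:31 YKK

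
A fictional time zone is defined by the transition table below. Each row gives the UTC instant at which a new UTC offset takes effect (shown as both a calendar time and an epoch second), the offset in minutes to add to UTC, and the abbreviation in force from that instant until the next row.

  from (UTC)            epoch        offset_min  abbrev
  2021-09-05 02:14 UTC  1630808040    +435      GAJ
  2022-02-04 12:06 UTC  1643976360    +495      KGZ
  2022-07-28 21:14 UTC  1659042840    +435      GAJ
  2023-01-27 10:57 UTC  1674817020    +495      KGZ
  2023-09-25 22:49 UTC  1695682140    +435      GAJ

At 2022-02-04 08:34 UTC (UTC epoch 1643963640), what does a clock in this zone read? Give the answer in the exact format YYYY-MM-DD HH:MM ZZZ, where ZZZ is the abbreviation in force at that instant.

2022-02-04 15:49 GAJ

Query: 2022-02-04 08:34 UTC
Rule 1/5 (GAJ, +07:15): 2021-09-05 02:14 UTC ≤ query < 2022-02-04 12:06 UTC
8·60 + 34 + 435 = 949 min
949 = 0·1440 + 949; 949 = 15·60 + 49 → 15:49, same day
→ 2022-02-04 15:49 GAJ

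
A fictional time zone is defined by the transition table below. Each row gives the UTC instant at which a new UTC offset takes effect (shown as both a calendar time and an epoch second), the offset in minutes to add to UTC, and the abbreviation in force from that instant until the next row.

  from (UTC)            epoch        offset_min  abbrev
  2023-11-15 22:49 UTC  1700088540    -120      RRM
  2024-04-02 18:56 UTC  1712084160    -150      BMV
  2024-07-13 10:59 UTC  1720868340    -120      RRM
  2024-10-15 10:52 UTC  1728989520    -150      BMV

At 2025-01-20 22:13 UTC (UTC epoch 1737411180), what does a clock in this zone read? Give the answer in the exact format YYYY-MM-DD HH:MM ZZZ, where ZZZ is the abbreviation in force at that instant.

2025-01-20 19:43 BMV

Query: 2025-01-20 22:13 UTC
Rule 4/4 (BMV, -02:30): 2024-10-15 10:52 UTC ≤ query < +∞
22·60 + 13 - 150 = 1183 min
1183 = 0·1440 + 1183; 1183 = 19·60 + 43 → 19:43, same day
→ 2025-01-20 19:43 BMV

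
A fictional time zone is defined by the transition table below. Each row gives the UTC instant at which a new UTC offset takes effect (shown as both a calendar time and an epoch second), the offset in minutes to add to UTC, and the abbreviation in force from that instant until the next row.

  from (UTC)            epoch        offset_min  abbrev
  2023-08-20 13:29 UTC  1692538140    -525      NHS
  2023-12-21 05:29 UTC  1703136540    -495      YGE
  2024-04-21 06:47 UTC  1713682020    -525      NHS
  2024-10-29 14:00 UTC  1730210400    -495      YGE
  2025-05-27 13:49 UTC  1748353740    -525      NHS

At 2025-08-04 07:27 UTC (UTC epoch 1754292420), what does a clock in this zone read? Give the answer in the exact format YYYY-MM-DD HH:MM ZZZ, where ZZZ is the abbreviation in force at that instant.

Query: 2025-08-04 07:27 UTC
Rule 5/5 (NHS, -08:45): 2025-05-27 13:49 UTC ≤ query < +∞
7·60 + 27 - 525 = -78 min
-78 = -1·1440 + 1362; 1362 = 22·60 + 42 → 22:42, 2025-08-04 - 1 day = 2025-08-03
→ 2025-08-03 22:42 NHS

2025-08-03 22:42 NHS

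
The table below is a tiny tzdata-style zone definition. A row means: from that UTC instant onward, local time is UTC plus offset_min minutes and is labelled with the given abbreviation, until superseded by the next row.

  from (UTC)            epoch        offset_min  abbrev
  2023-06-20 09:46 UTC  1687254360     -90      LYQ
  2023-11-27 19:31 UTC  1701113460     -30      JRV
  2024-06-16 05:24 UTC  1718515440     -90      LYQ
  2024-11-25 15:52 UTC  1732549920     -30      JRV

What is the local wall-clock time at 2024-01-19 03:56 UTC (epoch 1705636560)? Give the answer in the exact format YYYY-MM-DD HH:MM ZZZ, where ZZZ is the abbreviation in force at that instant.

2024-01-19 03:26 JRV

Query: 2024-01-19 03:56 UTC
Rule 2/4 (JRV, -00:30): 2023-11-27 19:31 UTC ≤ query < 2024-06-16 05:24 UTC
3·60 + 56 - 30 = 206 min
206 = 0·1440 + 206; 206 = 3·60 + 26 → 03:26, same day
→ 2024-01-19 03:26 JRV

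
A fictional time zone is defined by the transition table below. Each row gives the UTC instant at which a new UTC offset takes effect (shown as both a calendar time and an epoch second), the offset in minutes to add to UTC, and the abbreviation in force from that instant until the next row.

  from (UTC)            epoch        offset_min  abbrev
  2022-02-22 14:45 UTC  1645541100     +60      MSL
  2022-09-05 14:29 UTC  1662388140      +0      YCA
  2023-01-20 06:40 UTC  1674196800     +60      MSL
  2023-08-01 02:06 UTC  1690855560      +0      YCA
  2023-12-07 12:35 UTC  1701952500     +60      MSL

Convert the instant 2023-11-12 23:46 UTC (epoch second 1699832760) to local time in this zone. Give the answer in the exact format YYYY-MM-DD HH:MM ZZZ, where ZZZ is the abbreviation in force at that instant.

Query: 2023-11-12 23:46 UTC
Rule 4/5 (YCA, +00:00): 2023-08-01 02:06 UTC ≤ query < 2023-12-07 12:35 UTC
23·60 + 46 + 0 = 1426 min
1426 = 0·1440 + 1426; 1426 = 23·60 + 46 → 23:46, same day
→ 2023-11-12 23:46 YCA

2023-11-12 23:46 YCA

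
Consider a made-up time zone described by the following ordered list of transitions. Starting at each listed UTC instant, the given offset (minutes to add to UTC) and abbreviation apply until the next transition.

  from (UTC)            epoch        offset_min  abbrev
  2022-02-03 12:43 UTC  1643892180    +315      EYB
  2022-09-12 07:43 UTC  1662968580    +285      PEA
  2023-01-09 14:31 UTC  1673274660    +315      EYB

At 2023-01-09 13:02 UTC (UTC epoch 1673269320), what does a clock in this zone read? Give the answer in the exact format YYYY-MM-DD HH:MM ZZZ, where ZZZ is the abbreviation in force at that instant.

Query: 2023-01-09 13:02 UTC
Rule 2/3 (PEA, +04:45): 2022-09-12 07:43 UTC ≤ query < 2023-01-09 14:31 UTC
13·60 + 2 + 285 = 1067 min
1067 = 0·1440 + 1067; 1067 = 17·60 + 47 → 17:47, same day
→ 2023-01-09 17:47 PEA

2023-01-09 17:47 PEA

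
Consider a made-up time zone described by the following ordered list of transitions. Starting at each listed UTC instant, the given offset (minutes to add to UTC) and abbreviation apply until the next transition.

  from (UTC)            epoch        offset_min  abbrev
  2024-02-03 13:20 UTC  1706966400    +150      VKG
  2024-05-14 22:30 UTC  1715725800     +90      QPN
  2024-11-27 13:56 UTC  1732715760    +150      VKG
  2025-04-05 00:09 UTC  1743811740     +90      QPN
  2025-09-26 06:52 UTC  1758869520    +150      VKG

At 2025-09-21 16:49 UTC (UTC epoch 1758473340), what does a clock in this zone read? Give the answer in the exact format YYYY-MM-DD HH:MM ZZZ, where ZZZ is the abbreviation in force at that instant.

2025-09-21 18:19 QPN

Query: 2025-09-21 16:49 UTC
Rule 4/5 (QPN, +01:30): 2025-04-05 00:09 UTC ≤ query < 2025-09-26 06:52 UTC
16·60 + 49 + 90 = 1099 min
1099 = 0·1440 + 1099; 1099 = 18·60 + 19 → 18:19, same day
→ 2025-09-21 18:19 QPN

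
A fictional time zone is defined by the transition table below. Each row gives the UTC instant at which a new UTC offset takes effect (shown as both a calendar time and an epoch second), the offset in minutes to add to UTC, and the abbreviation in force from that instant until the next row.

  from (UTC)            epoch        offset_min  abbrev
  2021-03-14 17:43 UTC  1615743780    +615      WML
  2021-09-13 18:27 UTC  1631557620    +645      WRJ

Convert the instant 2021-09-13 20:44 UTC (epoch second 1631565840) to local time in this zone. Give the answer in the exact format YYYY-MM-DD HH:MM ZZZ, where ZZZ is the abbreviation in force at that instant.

2021-09-14 07:29 WRJ

Query: 2021-09-13 20:44 UTC
Rule 2/2 (WRJ, +10:45): 2021-09-13 18:27 UTC ≤ query < +∞
20·60 + 44 + 645 = 1889 min
1889 = 1·1440 + 449; 449 = 7·60 + 29 → 07:29, 2021-09-13 + 1 day = 2021-09-14
→ 2021-09-14 07:29 WRJ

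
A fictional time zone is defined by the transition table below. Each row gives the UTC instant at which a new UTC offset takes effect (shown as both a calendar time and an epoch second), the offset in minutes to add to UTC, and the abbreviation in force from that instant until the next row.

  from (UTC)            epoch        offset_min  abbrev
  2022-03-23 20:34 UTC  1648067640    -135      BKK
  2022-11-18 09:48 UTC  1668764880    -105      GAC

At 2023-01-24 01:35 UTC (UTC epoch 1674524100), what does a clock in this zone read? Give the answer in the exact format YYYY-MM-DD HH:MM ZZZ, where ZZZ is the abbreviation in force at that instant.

Query: 2023-01-24 01:35 UTC
Rule 2/2 (GAC, -01:45): 2022-11-18 09:48 UTC ≤ query < +∞
1·60 + 35 - 105 = -10 min
-10 = -1·1440 + 1430; 1430 = 23·60 + 50 → 23:50, 2023-01-24 - 1 day = 2023-01-23
→ 2023-01-23 23:50 GAC

2023-01-23 23:50 GAC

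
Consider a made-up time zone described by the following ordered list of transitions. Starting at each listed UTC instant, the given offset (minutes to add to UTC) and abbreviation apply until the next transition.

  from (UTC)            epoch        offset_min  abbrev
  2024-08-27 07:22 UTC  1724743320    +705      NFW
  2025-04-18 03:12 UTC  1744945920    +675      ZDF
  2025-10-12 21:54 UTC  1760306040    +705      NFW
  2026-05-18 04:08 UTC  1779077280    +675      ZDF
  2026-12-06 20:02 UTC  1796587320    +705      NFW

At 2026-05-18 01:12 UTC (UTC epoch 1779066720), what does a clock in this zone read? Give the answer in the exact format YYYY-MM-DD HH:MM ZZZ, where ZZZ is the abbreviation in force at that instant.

Query: 2026-05-18 01:12 UTC
Rule 3/5 (NFW, +11:45): 2025-10-12 21:54 UTC ≤ query < 2026-05-18 04:08 UTC
1·60 + 12 + 705 = 777 min
777 = 0·1440 + 777; 777 = 12·60 + 57 → 12:57, same day
→ 2026-05-18 12:57 NFW

2026-05-18 12:57 NFW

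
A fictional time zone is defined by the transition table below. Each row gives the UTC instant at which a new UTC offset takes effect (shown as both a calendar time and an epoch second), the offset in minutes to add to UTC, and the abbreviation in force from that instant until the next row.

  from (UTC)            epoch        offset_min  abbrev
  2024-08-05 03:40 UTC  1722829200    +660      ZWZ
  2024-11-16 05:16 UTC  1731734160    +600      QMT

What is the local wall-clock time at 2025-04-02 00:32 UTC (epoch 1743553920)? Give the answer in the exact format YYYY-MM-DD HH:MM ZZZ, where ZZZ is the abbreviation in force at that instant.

Query: 2025-04-02 00:32 UTC
Rule 2/2 (QMT, +10:00): 2024-11-16 05:16 UTC ≤ query < +∞
0·60 + 32 + 600 = 632 min
632 = 0·1440 + 632; 632 = 10·60 + 32 → 10:32, same day
→ 2025-04-02 10:32 QMT

2025-04-02 10:32 QMT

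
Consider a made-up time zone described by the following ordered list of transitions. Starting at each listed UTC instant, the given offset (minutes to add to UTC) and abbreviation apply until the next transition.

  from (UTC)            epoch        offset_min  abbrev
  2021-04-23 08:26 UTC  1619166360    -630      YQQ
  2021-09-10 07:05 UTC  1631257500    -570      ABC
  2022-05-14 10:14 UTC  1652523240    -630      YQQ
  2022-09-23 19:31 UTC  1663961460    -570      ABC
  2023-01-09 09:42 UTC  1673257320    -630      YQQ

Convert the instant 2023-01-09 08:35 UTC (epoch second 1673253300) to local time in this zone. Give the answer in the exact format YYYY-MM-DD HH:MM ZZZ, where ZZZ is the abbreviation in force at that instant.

Query: 2023-01-09 08:35 UTC
Rule 4/5 (ABC, -09:30): 2022-09-23 19:31 UTC ≤ query < 2023-01-09 09:42 UTC
8·60 + 35 - 570 = -55 min
-55 = -1·1440 + 1385; 1385 = 23·60 + 5 → 23:05, 2023-01-09 - 1 day = 2023-01-08
→ 2023-01-08 23:05 ABC

2023-01-08 23:05 ABC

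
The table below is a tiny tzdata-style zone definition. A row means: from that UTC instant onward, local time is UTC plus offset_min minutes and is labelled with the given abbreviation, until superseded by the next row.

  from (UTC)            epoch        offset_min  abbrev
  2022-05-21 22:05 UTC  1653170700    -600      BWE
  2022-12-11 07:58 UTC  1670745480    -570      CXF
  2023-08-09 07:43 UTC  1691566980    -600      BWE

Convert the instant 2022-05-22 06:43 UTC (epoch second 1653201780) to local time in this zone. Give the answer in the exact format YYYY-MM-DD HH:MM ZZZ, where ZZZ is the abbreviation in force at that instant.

Query: 2022-05-22 06:43 UTC
Rule 1/3 (BWE, -10:00): 2022-05-21 22:05 UTC ≤ query < 2022-12-11 07:58 UTC
6·60 + 43 - 600 = -197 min
-197 = -1·1440 + 1243; 1243 = 20·60 + 43 → 20:43, 2022-05-22 - 1 day = 2022-05-21
→ 2022-05-21 20:43 BWE

2022-05-21 20:43 BWE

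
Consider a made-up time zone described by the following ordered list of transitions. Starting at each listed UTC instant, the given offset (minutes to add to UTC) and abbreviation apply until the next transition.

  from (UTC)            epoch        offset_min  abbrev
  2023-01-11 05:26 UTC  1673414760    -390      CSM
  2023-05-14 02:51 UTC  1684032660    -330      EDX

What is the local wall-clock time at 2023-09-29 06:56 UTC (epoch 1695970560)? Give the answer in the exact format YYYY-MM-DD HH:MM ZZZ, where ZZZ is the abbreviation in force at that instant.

2023-09-29 01:26 EDX

Query: 2023-09-29 06:56 UTC
Rule 2/2 (EDX, -05:30): 2023-05-14 02:51 UTC ≤ query < +∞
6·60 + 56 - 330 = 86 min
86 = 0·1440 + 86; 86 = 1·60 + 26 → 01:26, same day
→ 2023-09-29 01:26 EDX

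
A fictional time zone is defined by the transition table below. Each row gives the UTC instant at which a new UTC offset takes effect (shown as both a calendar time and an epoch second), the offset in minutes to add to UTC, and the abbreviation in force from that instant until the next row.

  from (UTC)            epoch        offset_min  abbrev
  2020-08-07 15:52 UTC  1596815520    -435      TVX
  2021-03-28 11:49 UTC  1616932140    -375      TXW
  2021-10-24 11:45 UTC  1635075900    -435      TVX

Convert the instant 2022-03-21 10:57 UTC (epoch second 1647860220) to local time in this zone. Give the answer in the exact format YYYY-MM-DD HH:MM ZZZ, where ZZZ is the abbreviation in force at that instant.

2022-03-21 03:42 TVX

Query: 2022-03-21 10:57 UTC
Rule 3/3 (TVX, -07:15): 2021-10-24 11:45 UTC ≤ query < +∞
10·60 + 57 - 435 = 222 min
222 = 0·1440 + 222; 222 = 3·60 + 42 → 03:42, same day
→ 2022-03-21 03:42 TVX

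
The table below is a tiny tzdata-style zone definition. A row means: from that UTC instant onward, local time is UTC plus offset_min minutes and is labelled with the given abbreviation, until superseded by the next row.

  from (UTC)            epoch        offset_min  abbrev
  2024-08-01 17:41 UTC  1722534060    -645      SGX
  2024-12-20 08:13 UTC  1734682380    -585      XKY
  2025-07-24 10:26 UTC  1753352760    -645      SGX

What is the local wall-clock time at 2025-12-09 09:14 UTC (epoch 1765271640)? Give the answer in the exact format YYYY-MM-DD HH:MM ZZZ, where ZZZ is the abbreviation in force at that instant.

Query: 2025-12-09 09:14 UTC
Rule 3/3 (SGX, -10:45): 2025-07-24 10:26 UTC ≤ query < +∞
9·60 + 14 - 645 = -91 min
-91 = -1·1440 + 1349; 1349 = 22·60 + 29 → 22:29, 2025-12-09 - 1 day = 2025-12-08
→ 2025-12-08 22:29 SGX

2025-12-08 22:29 SGX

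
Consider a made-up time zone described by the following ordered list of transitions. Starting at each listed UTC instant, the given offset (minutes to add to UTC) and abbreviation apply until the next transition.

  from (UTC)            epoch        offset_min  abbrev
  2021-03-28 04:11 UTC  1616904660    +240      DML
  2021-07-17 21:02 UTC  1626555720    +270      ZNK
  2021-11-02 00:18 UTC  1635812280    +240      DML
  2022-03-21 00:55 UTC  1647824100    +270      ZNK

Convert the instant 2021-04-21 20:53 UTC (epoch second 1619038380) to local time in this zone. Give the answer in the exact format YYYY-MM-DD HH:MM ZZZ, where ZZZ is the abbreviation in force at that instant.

Query: 2021-04-21 20:53 UTC
Rule 1/4 (DML, +04:00): 2021-03-28 04:11 UTC ≤ query < 2021-07-17 21:02 UTC
20·60 + 53 + 240 = 1493 min
1493 = 1·1440 + 53; 53 = 0·60 + 53 → 00:53, 2021-04-21 + 1 day = 2021-04-22
→ 2021-04-22 00:53 DML

2021-04-22 00:53 DML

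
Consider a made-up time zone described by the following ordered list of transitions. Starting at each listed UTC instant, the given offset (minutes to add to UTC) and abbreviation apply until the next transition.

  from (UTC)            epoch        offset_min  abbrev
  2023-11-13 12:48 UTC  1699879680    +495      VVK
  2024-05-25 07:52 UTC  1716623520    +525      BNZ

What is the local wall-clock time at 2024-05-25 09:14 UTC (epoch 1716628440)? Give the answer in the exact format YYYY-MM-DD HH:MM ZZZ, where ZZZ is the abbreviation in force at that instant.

2024-05-25 17:59 BNZ

Query: 2024-05-25 09:14 UTC
Rule 2/2 (BNZ, +08:45): 2024-05-25 07:52 UTC ≤ query < +∞
9·60 + 14 + 525 = 1079 min
1079 = 0·1440 + 1079; 1079 = 17·60 + 59 → 17:59, same day
→ 2024-05-25 17:59 BNZ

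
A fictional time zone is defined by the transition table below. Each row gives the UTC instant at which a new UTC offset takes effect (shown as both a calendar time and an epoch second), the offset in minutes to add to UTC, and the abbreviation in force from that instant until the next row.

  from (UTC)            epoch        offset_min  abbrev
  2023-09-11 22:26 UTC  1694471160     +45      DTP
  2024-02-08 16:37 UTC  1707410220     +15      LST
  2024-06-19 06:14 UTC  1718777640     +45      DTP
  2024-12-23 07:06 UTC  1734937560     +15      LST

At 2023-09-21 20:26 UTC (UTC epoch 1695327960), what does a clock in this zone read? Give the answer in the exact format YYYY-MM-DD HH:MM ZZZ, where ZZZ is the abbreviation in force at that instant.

2023-09-21 21:11 DTP

Query: 2023-09-21 20:26 UTC
Rule 1/4 (DTP, +00:45): 2023-09-11 22:26 UTC ≤ query < 2024-02-08 16:37 UTC
20·60 + 26 + 45 = 1271 min
1271 = 0·1440 + 1271; 1271 = 21·60 + 11 → 21:11, same day
→ 2023-09-21 21:11 DTP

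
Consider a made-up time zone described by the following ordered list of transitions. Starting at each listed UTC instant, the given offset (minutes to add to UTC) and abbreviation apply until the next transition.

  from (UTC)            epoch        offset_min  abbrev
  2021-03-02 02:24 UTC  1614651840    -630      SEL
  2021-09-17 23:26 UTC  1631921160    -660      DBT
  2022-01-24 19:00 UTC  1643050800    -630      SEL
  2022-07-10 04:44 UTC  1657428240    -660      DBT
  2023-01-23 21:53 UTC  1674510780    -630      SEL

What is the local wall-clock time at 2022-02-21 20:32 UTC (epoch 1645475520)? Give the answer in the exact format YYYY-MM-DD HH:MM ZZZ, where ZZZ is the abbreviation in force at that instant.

Query: 2022-02-21 20:32 UTC
Rule 3/5 (SEL, -10:30): 2022-01-24 19:00 UTC ≤ query < 2022-07-10 04:44 UTC
20·60 + 32 - 630 = 602 min
602 = 0·1440 + 602; 602 = 10·60 + 2 → 10:02, same day
→ 2022-02-21 10:02 SEL

2022-02-21 10:02 SEL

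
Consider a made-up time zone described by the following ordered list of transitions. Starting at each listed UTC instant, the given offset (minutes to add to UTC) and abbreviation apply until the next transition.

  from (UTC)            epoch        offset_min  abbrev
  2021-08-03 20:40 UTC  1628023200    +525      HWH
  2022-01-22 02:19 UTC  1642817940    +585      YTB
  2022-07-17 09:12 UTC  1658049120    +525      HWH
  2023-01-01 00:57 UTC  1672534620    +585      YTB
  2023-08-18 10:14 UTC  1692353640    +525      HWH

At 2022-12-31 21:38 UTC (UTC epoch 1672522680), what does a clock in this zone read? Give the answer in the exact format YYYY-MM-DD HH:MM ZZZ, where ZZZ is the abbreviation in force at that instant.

Query: 2022-12-31 21:38 UTC
Rule 3/5 (HWH, +08:45): 2022-07-17 09:12 UTC ≤ query < 2023-01-01 00:57 UTC
21·60 + 38 + 525 = 1823 min
1823 = 1·1440 + 383; 383 = 6·60 + 23 → 06:23, 2022-12-31 + 1 day = 2023-01-01
→ 2023-01-01 06:23 HWH

2023-01-01 06:23 HWH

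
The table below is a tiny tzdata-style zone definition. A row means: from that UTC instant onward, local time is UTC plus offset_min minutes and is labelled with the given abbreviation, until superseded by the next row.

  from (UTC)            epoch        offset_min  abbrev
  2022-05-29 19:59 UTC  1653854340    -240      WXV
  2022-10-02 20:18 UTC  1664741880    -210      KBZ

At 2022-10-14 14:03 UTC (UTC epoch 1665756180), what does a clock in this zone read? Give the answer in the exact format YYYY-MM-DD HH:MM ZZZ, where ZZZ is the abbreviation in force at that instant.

2022-10-14 10:33 KBZ

Query: 2022-10-14 14:03 UTC
Rule 2/2 (KBZ, -03:30): 2022-10-02 20:18 UTC ≤ query < +∞
14·60 + 3 - 210 = 633 min
633 = 0·1440 + 633; 633 = 10·60 + 33 → 10:33, same day
→ 2022-10-14 10:33 KBZ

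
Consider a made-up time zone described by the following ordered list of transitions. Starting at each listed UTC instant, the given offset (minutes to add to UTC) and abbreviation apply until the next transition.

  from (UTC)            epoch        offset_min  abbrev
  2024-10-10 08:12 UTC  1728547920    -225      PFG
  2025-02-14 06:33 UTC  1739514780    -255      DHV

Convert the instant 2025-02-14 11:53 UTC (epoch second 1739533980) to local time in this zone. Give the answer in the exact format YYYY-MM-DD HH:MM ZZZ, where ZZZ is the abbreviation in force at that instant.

2025-02-14 07:38 DHV

Query: 2025-02-14 11:53 UTC
Rule 2/2 (DHV, -04:15): 2025-02-14 06:33 UTC ≤ query < +∞
11·60 + 53 - 255 = 458 min
458 = 0·1440 + 458; 458 = 7·60 + 38 → 07:38, same day
→ 2025-02-14 07:38 DHV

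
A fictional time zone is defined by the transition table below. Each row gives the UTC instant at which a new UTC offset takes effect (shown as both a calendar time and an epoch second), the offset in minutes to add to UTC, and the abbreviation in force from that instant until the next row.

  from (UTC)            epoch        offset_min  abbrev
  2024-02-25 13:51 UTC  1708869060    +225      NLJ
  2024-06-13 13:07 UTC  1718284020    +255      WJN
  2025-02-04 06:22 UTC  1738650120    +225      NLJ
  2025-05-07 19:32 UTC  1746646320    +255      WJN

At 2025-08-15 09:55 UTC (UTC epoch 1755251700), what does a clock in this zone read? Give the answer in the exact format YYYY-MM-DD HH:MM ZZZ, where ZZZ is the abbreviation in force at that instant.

2025-08-15 14:10 WJN

Query: 2025-08-15 09:55 UTC
Rule 4/4 (WJN, +04:15): 2025-05-07 19:32 UTC ≤ query < +∞
9·60 + 55 + 255 = 850 min
850 = 0·1440 + 850; 850 = 14·60 + 10 → 14:10, same day
→ 2025-08-15 14:10 WJN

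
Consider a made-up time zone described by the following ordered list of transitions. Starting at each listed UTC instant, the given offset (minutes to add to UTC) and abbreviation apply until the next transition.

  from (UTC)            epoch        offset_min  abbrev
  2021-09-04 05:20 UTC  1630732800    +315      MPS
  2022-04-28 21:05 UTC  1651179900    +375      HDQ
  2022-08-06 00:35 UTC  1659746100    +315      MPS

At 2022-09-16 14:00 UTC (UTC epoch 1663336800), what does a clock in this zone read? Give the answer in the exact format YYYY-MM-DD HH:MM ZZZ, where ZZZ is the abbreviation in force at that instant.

2022-09-16 19:15 MPS

Query: 2022-09-16 14:00 UTC
Rule 3/3 (MPS, +05:15): 2022-08-06 00:35 UTC ≤ query < +∞
14·60 + 0 + 315 = 1155 min
1155 = 0·1440 + 1155; 1155 = 19·60 + 15 → 19:15, same day
→ 2022-09-16 19:15 MPS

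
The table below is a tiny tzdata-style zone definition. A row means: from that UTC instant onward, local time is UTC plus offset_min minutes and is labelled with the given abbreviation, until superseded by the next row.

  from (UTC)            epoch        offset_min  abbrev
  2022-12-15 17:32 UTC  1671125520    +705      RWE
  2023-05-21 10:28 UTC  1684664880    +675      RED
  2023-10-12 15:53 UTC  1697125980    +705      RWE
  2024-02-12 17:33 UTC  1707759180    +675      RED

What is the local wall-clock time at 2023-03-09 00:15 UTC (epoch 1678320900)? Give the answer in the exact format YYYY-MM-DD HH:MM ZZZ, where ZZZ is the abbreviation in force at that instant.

Query: 2023-03-09 00:15 UTC
Rule 1/4 (RWE, +11:45): 2022-12-15 17:32 UTC ≤ query < 2023-05-21 10:28 UTC
0·60 + 15 + 705 = 720 min
720 = 0·1440 + 720; 720 = 12·60 + 0 → 12:00, same day
→ 2023-03-09 12:00 RWE

2023-03-09 12:00 RWE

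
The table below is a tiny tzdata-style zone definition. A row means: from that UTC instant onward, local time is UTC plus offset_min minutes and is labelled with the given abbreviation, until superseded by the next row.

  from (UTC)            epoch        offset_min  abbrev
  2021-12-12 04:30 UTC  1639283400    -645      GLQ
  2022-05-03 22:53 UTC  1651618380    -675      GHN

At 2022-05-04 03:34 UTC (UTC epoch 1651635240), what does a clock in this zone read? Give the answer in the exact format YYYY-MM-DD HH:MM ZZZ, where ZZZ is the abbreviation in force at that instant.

Query: 2022-05-04 03:34 UTC
Rule 2/2 (GHN, -11:15): 2022-05-03 22:53 UTC ≤ query < +∞
3·60 + 34 - 675 = -461 min
-461 = -1·1440 + 979; 979 = 16·60 + 19 → 16:19, 2022-05-04 - 1 day = 2022-05-03
→ 2022-05-03 16:19 GHN

2022-05-03 16:19 GHN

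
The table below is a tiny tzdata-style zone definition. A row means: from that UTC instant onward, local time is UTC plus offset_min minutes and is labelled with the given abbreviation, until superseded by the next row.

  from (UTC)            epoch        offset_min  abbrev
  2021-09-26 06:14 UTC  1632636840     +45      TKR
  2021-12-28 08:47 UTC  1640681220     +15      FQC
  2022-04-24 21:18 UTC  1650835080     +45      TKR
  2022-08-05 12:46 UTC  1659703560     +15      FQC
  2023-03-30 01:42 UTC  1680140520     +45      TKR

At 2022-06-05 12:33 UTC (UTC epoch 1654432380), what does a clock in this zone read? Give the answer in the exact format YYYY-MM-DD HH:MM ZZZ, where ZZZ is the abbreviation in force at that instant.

Query: 2022-06-05 12:33 UTC
Rule 3/5 (TKR, +00:45): 2022-04-24 21:18 UTC ≤ query < 2022-08-05 12:46 UTC
12·60 + 33 + 45 = 798 min
798 = 0·1440 + 798; 798 = 13·60 + 18 → 13:18, same day
→ 2022-06-05 13:18 TKR

2022-06-05 13:18 TKR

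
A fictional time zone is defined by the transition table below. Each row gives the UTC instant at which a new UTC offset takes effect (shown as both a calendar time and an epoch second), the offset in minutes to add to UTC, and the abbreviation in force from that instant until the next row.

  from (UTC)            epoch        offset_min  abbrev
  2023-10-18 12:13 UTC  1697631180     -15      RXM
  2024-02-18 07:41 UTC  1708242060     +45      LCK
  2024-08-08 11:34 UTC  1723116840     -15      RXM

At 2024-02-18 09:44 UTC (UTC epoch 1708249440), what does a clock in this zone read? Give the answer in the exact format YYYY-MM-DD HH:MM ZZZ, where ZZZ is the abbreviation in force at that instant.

2024-02-18 10:29 LCK

Query: 2024-02-18 09:44 UTC
Rule 2/3 (LCK, +00:45): 2024-02-18 07:41 UTC ≤ query < 2024-08-08 11:34 UTC
9·60 + 44 + 45 = 629 min
629 = 0·1440 + 629; 629 = 10·60 + 29 → 10:29, same day
→ 2024-02-18 10:29 LCK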